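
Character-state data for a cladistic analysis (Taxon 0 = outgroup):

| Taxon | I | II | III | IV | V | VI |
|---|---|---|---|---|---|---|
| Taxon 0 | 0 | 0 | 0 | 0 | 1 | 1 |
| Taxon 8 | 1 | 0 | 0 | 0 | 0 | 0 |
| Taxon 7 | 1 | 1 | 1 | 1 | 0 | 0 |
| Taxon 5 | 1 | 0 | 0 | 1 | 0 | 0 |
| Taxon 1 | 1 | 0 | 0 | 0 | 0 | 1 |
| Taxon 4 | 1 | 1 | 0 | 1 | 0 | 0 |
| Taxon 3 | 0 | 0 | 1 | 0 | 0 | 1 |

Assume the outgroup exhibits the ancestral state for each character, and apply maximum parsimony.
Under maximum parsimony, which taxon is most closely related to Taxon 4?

Taxon 7

Character polarity is set by the outgroup: the derived state is whichever differs from the outgroup's state, so for V, VI the derived state is '0', and for the remaining characters it is '1'.
Only Taxon 1, Taxon 4, Taxon 5, Taxon 7, and Taxon 8 show the derived state '1' for I, supporting them as a clade.
II: derived state '1' in Taxon 4 and Taxon 7 only — synapomorphy for {Taxon 4, Taxon 7}.
III (state '1') occurs in Taxon 3 and Taxon 7 but conflicts with the nesting implied by the other characters — most parsimoniously interpreted as homoplasy.
IV (derived state '1') is shared by Taxon 4, Taxon 5, and Taxon 7 — a synapomorphy uniting that clade.
V (derived state '0') is shared by all ingroup taxa — unites the whole ingroup.
Only Taxon 4, Taxon 5, Taxon 7, and Taxon 8 show the derived state '0' for VI, supporting them as a clade.
Most parsimonious ingroup topology: (((Taxon 8,((Taxon 7,Taxon 4),Taxon 5)),Taxon 1),Taxon 3).
Taxon 4 and Taxon 7 form a cherry on this tree, so they are sister taxa.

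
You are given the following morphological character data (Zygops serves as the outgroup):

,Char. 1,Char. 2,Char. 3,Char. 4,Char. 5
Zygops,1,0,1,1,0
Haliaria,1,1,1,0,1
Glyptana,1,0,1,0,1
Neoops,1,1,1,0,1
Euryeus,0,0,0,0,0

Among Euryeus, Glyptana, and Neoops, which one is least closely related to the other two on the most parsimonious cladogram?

Euryeus

Character polarity is set by the outgroup: the derived state is whichever differs from the outgroup's state, so for Char. 1, Char. 3, Char. 4 the derived state is '0', and for the remaining characters it is '1'.
Char. 1 (derived state '0') is unique to Euryeus (autapomorphy; uninformative for grouping).
Only Haliaria and Neoops show the derived state '1' for Char. 2, supporting them as a clade.
Char. 3: derived state '0' in Euryeus only — an autapomorphy, so it tells us nothing about relationships among taxa.
Char. 4 (derived state '0') is shared by all ingroup taxa — unites the whole ingroup.
Char. 5 (derived state '1') is shared by Glyptana, Haliaria, and Neoops — a synapomorphy uniting that clade.
Most parsimonious ingroup topology: (((Haliaria,Neoops),Glyptana),Euryeus).
Glyptana and Neoops share a more recent common ancestor with each other than either does with Euryeus, so Euryeus is the least closely related of the three.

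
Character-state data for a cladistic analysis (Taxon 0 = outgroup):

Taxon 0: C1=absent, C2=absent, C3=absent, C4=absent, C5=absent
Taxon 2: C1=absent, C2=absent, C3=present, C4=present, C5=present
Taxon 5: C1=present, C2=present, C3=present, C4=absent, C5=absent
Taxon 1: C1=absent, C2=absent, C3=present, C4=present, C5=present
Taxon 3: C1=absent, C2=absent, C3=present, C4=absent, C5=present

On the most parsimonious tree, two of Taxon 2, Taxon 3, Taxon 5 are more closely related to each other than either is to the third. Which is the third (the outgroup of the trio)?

Taxon 5

The outgroup has state 'absent' for every character, so 'present' is the derived state throughout.
C1: derived state 'present' in Taxon 5 only — an autapomorphy, so it tells us nothing about relationships among taxa.
C2: derived state 'present' in Taxon 5 only — an autapomorphy, so it tells us nothing about relationships among taxa.
C3 (derived state 'present') is shared by all ingroup taxa — unites the whole ingroup.
C4: derived state 'present' in Taxon 1 and Taxon 2 only — synapomorphy for {Taxon 1, Taxon 2}.
C5 (derived state 'present') is shared by Taxon 1, Taxon 2, and Taxon 3 — a synapomorphy uniting that clade.
Most parsimonious ingroup topology: (((Taxon 2,Taxon 1),Taxon 3),Taxon 5).
Taxon 3 and Taxon 2 share a more recent common ancestor with each other than either does with Taxon 5, so Taxon 5 is the least closely related of the three.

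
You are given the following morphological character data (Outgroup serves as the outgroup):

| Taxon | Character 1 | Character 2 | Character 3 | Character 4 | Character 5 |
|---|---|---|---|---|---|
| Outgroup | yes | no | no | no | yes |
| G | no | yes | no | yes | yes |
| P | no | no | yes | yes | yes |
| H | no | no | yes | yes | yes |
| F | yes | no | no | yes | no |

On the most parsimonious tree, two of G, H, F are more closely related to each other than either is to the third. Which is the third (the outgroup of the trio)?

Character polarity is set by the outgroup: the derived state is whichever differs from the outgroup's state, so for Character 1, Character 5 the derived state is 'no', and for the remaining characters it is 'yes'.
Character 1 (derived state 'no') is shared by G, H, and P — a synapomorphy uniting that clade.
Character 2 (derived state 'yes') is unique to G (autapomorphy; uninformative for grouping).
Character 3: derived state 'yes' in H and P only — synapomorphy for {H, P}.
All ingroup taxa share the derived state 'yes' for Character 4; it defines the ingroup but does not resolve relationships within it.
Character 5 (derived state 'no') is unique to F (autapomorphy; uninformative for grouping).
Most parsimonious ingroup topology: ((G,(P,H)),F).
H and G share a more recent common ancestor with each other than either does with F, so F is the least closely related of the three.

F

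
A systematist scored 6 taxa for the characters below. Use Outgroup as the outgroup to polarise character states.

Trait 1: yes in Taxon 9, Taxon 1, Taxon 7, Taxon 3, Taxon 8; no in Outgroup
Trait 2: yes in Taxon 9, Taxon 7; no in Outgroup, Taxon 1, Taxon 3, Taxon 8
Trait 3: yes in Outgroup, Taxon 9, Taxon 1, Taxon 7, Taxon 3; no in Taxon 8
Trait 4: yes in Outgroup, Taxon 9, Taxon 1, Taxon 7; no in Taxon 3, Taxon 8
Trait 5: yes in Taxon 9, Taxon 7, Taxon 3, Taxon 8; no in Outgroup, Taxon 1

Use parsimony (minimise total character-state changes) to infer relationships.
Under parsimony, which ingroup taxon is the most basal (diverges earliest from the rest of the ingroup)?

Character polarity is set by the outgroup: the derived state is whichever differs from the outgroup's state, so for Trait 3, Trait 4 the derived state is 'no', and for the remaining characters it is 'yes'.
All ingroup taxa share the derived state 'yes' for Trait 1; it defines the ingroup but does not resolve relationships within it.
Trait 2: derived state 'yes' in Taxon 7 and Taxon 9 only — synapomorphy for {Taxon 7, Taxon 9}.
Trait 3 (derived state 'no') is unique to Taxon 8 (autapomorphy; uninformative for grouping).
Only Taxon 3 and Taxon 8 show the derived state 'no' for Trait 4, supporting them as a clade.
Trait 5 (derived state 'yes') is shared by Taxon 3, Taxon 7, Taxon 8, and Taxon 9 — a synapomorphy uniting that clade.
Most parsimonious ingroup topology: (((Taxon 9,Taxon 7),(Taxon 3,Taxon 8)),Taxon 1).
Taxon 1 is sister to the clade containing all other ingroup taxa, so it is the earliest-diverging (most basal) ingroup lineage.

Taxon 1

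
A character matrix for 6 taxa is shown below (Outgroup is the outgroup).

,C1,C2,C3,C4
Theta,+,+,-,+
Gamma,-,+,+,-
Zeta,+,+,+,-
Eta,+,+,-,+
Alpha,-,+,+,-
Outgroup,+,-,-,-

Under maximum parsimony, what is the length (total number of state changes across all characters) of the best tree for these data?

4

Character polarity is set by the outgroup: the derived state is whichever differs from the outgroup's state, so for C1 the derived state is '-', and for the remaining characters it is '+'.
C1 (derived state '-') is shared by Alpha and Gamma — a synapomorphy uniting that clade.
All ingroup taxa share the derived state '+' for C2; it defines the ingroup but does not resolve relationships within it.
C3: derived state '+' in Alpha, Gamma, and Zeta only — synapomorphy for {Alpha, Gamma, Zeta}.
C4: derived state '+' in Eta and Theta only — synapomorphy for {Eta, Theta}.
Most parsimonious ingroup topology: ((Theta,Eta),((Alpha,Gamma),Zeta)).
Changes per character on this tree: C1: 1; C2: 1; C3: 1; C4: 1.
Total = 4.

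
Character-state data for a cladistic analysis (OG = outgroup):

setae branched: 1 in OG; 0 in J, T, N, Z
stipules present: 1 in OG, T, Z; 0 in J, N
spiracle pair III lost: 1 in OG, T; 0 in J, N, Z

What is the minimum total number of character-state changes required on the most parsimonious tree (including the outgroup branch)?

3

The outgroup has state '1' for every character, so '0' is the derived state throughout.
setae branched (derived state '0') is shared by all ingroup taxa — unites the whole ingroup.
stipules present: derived state '0' in J and N only — synapomorphy for {J, N}.
spiracle pair III lost (derived state '0') is shared by J, N, and Z — a synapomorphy uniting that clade.
Most parsimonious ingroup topology: ((Z,(J,N)),T).
Changes per character on this tree: setae branched: 1; stipules present: 1; spiracle pair III lost: 1.
Total = 3.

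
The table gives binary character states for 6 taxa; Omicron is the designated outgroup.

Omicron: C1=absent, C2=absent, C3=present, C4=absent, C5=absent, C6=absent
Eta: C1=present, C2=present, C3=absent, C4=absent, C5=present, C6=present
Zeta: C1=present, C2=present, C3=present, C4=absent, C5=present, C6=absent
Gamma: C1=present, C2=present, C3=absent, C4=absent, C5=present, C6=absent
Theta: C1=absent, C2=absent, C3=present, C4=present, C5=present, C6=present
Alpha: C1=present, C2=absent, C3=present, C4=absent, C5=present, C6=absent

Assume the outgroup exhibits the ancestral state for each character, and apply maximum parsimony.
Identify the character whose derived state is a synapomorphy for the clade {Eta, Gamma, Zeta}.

Character polarity is set by the outgroup: the derived state is whichever differs from the outgroup's state, so for C3 the derived state is 'absent', and for the remaining characters it is 'present'.
C1: derived state 'present' in Alpha, Eta, Gamma, and Zeta only — synapomorphy for {Alpha, Eta, Gamma, Zeta}.
Only Eta, Gamma, and Zeta show the derived state 'present' for C2, supporting them as a clade.
C3 (derived state 'absent') is shared by Eta and Gamma — a synapomorphy uniting that clade.
C4: derived state 'present' in Theta only — an autapomorphy, so it tells us nothing about relationships among taxa.
C5 (derived state 'present') is shared by all ingroup taxa — unites the whole ingroup.
C6 groups Eta and Theta, which is incompatible with the clades supported by the remaining characters; treating it as convergent (homoplasy) costs fewer steps than any alternative tree.
Most parsimonious ingroup topology: ((((Eta,Gamma),Zeta),Alpha),Theta).
The clade {Eta, Gamma, Zeta} is supported by C2: its derived state 'present' occurs in exactly those taxa and in no other taxon (including the outgroup).

C2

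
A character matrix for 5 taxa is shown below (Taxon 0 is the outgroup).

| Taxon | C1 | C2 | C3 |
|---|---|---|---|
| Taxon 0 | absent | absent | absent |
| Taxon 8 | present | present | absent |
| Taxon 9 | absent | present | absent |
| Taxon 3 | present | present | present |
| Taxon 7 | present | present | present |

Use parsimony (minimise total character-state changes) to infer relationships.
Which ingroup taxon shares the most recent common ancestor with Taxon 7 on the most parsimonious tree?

The outgroup has state 'absent' for every character, so 'present' is the derived state throughout.
C1 (derived state 'present') is shared by Taxon 3, Taxon 7, and Taxon 8 — a synapomorphy uniting that clade.
All ingroup taxa share the derived state 'present' for C2; it defines the ingroup but does not resolve relationships within it.
Only Taxon 3 and Taxon 7 show the derived state 'present' for C3, supporting them as a clade.
Most parsimonious ingroup topology: ((Taxon 8,(Taxon 3,Taxon 7)),Taxon 9).
Taxon 7 and Taxon 3 form a cherry on this tree, so they are sister taxa.

Taxon 3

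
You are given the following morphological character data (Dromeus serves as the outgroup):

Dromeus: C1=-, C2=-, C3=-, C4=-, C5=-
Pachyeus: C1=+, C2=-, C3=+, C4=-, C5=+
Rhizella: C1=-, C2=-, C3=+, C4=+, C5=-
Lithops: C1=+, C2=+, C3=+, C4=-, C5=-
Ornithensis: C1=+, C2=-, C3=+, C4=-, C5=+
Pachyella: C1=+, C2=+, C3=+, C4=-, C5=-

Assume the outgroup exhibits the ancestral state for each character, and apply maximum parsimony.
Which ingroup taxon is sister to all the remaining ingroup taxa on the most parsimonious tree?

The outgroup has state '-' for every character, so '+' is the derived state throughout.
Only Lithops, Ornithensis, Pachyella, and Pachyeus show the derived state '+' for C1, supporting them as a clade.
C2: derived state '+' in Lithops and Pachyella only — synapomorphy for {Lithops, Pachyella}.
C3 (derived state '+') is shared by all ingroup taxa — unites the whole ingroup.
C4: derived state '+' in Rhizella only — an autapomorphy, so it tells us nothing about relationships among taxa.
C5: derived state '+' in Ornithensis and Pachyeus only — synapomorphy for {Ornithensis, Pachyeus}.
Most parsimonious ingroup topology: (((Pachyeus,Ornithensis),(Lithops,Pachyella)),Rhizella).
Rhizella is sister to the clade containing all other ingroup taxa, so it is the earliest-diverging (most basal) ingroup lineage.

Rhizella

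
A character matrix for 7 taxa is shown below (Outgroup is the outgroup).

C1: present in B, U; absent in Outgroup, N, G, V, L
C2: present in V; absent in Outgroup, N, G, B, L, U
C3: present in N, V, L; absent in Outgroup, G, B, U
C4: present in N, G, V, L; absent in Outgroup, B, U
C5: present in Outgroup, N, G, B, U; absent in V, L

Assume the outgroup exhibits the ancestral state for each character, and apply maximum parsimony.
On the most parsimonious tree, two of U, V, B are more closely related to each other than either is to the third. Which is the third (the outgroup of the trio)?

V

Character polarity is set by the outgroup: the derived state is whichever differs from the outgroup's state, so for C5 the derived state is 'absent', and for the remaining characters it is 'present'.
C1: derived state 'present' in B and U only — synapomorphy for {B, U}.
C2: derived state 'present' in V only — an autapomorphy, so it tells us nothing about relationships among taxa.
C3 (derived state 'present') is shared by L, N, and V — a synapomorphy uniting that clade.
Only G, L, N, and V show the derived state 'present' for C4, supporting them as a clade.
C5: derived state 'absent' in L and V only — synapomorphy for {L, V}.
Most parsimonious ingroup topology: ((G,(N,(L,V))),(U,B)).
U and B share a more recent common ancestor with each other than either does with V, so V is the least closely related of the three.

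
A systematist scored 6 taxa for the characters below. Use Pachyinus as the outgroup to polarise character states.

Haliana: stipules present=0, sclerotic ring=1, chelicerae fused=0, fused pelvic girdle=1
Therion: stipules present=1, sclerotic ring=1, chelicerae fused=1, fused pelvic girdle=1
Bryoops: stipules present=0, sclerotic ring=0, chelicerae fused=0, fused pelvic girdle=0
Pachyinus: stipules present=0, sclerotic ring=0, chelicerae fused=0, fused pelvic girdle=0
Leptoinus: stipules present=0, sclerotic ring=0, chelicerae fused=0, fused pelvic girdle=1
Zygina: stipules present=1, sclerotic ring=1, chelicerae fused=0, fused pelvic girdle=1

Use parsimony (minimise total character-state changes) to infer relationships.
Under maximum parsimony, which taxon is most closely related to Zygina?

Therion

The outgroup has state '0' for every character, so '1' is the derived state throughout.
Only Therion and Zygina show the derived state '1' for stipules present, supporting them as a clade.
sclerotic ring (derived state '1') is shared by Haliana, Therion, and Zygina — a synapomorphy uniting that clade.
chelicerae fused: derived state '1' in Therion only — an autapomorphy, so it tells us nothing about relationships among taxa.
Only Haliana, Leptoinus, Therion, and Zygina show the derived state '1' for fused pelvic girdle, supporting them as a clade.
Most parsimonious ingroup topology: (((Haliana,(Therion,Zygina)),Leptoinus),Bryoops).
Zygina and Therion form a cherry on this tree, so they are sister taxa.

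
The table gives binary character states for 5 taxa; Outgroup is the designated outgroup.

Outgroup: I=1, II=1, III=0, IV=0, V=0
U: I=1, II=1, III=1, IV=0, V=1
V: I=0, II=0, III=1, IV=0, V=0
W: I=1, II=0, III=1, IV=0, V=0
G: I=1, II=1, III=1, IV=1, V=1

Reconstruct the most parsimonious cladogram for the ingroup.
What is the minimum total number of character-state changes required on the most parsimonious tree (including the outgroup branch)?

5

Character polarity is set by the outgroup: the derived state is whichever differs from the outgroup's state, so for I, II the derived state is '0', and for the remaining characters it is '1'.
I (derived state '0') is unique to V (autapomorphy; uninformative for grouping).
II (derived state '0') is shared by V and W — a synapomorphy uniting that clade.
All ingroup taxa share the derived state '1' for III; it defines the ingroup but does not resolve relationships within it.
IV (derived state '1') is unique to G (autapomorphy; uninformative for grouping).
Only G and U show the derived state '1' for V, supporting them as a clade.
Most parsimonious ingroup topology: ((U,G),(V,W)).
Changes per character on this tree: I: 1; II: 1; III: 1; IV: 1; V: 1.
Total = 5.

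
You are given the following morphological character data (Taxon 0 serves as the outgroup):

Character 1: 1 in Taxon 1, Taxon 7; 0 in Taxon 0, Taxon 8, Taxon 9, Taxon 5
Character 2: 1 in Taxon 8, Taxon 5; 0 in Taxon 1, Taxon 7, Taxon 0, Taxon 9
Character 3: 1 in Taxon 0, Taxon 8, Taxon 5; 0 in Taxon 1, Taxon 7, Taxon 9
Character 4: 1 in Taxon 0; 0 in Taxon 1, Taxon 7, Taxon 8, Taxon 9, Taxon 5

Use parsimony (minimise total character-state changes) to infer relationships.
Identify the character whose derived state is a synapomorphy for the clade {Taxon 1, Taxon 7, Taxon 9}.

Character 3

Character polarity is set by the outgroup: the derived state is whichever differs from the outgroup's state, so for Character 3, Character 4 the derived state is '0', and for the remaining characters it is '1'.
Character 1: derived state '1' in Taxon 1 and Taxon 7 only — synapomorphy for {Taxon 1, Taxon 7}.
Character 2 (derived state '1') is shared by Taxon 5 and Taxon 8 — a synapomorphy uniting that clade.
Only Taxon 1, Taxon 7, and Taxon 9 show the derived state '0' for Character 3, supporting them as a clade.
All ingroup taxa share the derived state '0' for Character 4; it defines the ingroup but does not resolve relationships within it.
Most parsimonious ingroup topology: (((Taxon 7,Taxon 1),Taxon 9),(Taxon 5,Taxon 8)).
The clade {Taxon 1, Taxon 7, Taxon 9} is supported by Character 3: its derived state '0' occurs in exactly those taxa and in no other taxon (including the outgroup).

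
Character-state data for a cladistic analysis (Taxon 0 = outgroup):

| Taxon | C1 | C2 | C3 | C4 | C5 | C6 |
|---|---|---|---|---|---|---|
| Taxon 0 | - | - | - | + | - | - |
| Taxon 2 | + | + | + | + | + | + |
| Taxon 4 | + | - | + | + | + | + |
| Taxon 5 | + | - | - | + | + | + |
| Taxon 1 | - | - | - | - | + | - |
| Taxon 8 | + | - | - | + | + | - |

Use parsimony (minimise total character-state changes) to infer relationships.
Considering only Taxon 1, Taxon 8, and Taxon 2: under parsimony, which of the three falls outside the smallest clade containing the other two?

Character polarity is set by the outgroup: the derived state is whichever differs from the outgroup's state, so for C4 the derived state is '-', and for the remaining characters it is '+'.
C1 (derived state '+') is shared by Taxon 2, Taxon 4, Taxon 5, and Taxon 8 — a synapomorphy uniting that clade.
C2 (derived state '+') is unique to Taxon 2 (autapomorphy; uninformative for grouping).
Only Taxon 2 and Taxon 4 show the derived state '+' for C3, supporting them as a clade.
C4 (derived state '-') is unique to Taxon 1 (autapomorphy; uninformative for grouping).
All ingroup taxa share the derived state '+' for C5; it defines the ingroup but does not resolve relationships within it.
C6 (derived state '+') is shared by Taxon 2, Taxon 4, and Taxon 5 — a synapomorphy uniting that clade.
Most parsimonious ingroup topology: ((((Taxon 2,Taxon 4),Taxon 5),Taxon 8),Taxon 1).
Taxon 2 and Taxon 8 share a more recent common ancestor with each other than either does with Taxon 1, so Taxon 1 is the least closely related of the three.

Taxon 1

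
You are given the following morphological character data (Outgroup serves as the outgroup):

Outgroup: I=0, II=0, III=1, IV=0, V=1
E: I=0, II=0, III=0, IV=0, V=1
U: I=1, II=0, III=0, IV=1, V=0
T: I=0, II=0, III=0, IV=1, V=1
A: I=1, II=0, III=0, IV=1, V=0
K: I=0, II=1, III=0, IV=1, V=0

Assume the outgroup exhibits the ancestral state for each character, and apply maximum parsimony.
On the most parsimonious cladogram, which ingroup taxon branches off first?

Character polarity is set by the outgroup: the derived state is whichever differs from the outgroup's state, so for III, V the derived state is '0', and for the remaining characters it is '1'.
I (derived state '1') is shared by A and U — a synapomorphy uniting that clade.
II: derived state '1' in K only — an autapomorphy, so it tells us nothing about relationships among taxa.
III (derived state '0') is shared by all ingroup taxa — unites the whole ingroup.
IV (derived state '1') is shared by A, K, T, and U — a synapomorphy uniting that clade.
V: derived state '0' in A, K, and U only — synapomorphy for {A, K, U}.
Most parsimonious ingroup topology: (E,(((U,A),K),T)).
E is sister to the clade containing all other ingroup taxa, so it is the earliest-diverging (most basal) ingroup lineage.

E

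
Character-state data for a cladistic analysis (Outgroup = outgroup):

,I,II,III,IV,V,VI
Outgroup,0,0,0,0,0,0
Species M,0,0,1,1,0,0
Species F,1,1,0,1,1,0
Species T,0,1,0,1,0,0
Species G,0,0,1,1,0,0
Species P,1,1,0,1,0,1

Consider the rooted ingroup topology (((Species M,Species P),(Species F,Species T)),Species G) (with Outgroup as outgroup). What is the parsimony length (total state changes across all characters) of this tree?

9

Map each character onto (((Species M,Species P),(Species F,Species T)),Species G) (rooted by Outgroup) and count the minimum state changes it requires (Fitch parsimony):
I: 2; II: 2; III: 2; IV: 1; V: 1; VI: 1.
Total tree length = 9.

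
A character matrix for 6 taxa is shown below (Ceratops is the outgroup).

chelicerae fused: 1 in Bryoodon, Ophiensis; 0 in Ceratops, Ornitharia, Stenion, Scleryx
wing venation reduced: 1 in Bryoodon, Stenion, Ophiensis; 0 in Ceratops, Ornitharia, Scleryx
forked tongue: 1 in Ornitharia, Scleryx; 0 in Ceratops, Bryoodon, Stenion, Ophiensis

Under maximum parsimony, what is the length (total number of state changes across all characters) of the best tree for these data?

3

The outgroup has state '0' for every character, so '1' is the derived state throughout.
Only Bryoodon and Ophiensis show the derived state '1' for chelicerae fused, supporting them as a clade.
Only Bryoodon, Ophiensis, and Stenion show the derived state '1' for wing venation reduced, supporting them as a clade.
Only Ornitharia and Scleryx show the derived state '1' for forked tongue, supporting them as a clade.
Most parsimonious ingroup topology: (((Bryoodon,Ophiensis),Stenion),(Ornitharia,Scleryx)).
Changes per character on this tree: chelicerae fused: 1; wing venation reduced: 1; forked tongue: 1.
Total = 3.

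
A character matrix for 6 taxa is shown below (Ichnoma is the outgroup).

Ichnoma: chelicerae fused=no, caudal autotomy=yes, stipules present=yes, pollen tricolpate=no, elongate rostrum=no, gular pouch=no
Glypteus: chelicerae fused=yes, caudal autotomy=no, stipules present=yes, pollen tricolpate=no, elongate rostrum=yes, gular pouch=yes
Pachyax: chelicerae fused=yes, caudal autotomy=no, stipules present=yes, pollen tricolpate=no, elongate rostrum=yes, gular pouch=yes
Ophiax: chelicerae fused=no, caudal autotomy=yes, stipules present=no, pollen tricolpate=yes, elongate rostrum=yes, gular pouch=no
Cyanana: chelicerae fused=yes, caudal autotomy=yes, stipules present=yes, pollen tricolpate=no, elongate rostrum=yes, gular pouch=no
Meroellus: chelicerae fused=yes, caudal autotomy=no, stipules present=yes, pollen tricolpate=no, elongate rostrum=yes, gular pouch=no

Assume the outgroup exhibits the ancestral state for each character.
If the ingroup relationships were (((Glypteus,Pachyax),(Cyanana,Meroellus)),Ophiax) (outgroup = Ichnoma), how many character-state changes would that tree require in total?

7

Map each character onto (((Glypteus,Pachyax),(Cyanana,Meroellus)),Ophiax) (rooted by Ichnoma) and count the minimum state changes it requires (Fitch parsimony):
chelicerae fused: 1; caudal autotomy: 2; stipules present: 1; pollen tricolpate: 1; elongate rostrum: 1; gular pouch: 1.
Total tree length = 7.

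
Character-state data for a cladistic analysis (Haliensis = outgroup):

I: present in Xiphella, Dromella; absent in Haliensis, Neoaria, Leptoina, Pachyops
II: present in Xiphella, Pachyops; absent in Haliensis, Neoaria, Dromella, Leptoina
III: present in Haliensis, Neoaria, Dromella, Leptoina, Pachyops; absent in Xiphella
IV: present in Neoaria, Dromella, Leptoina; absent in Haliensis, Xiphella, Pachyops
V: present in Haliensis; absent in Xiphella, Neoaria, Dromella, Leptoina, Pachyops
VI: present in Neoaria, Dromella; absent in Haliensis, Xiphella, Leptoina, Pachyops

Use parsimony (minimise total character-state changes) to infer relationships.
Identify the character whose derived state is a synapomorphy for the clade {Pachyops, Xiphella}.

Character polarity is set by the outgroup: the derived state is whichever differs from the outgroup's state, so for III, V the derived state is 'absent', and for the remaining characters it is 'present'.
I groups Dromella and Xiphella, which is incompatible with the clades supported by the remaining characters; treating it as convergent (homoplasy) costs fewer steps than any alternative tree.
II (derived state 'present') is shared by Pachyops and Xiphella — a synapomorphy uniting that clade.
III (derived state 'absent') is unique to Xiphella (autapomorphy; uninformative for grouping).
Only Dromella, Leptoina, and Neoaria show the derived state 'present' for IV, supporting them as a clade.
All ingroup taxa share the derived state 'absent' for V; it defines the ingroup but does not resolve relationships within it.
Only Dromella and Neoaria show the derived state 'present' for VI, supporting them as a clade.
Most parsimonious ingroup topology: ((Xiphella,Pachyops),((Neoaria,Dromella),Leptoina)).
The clade {Pachyops, Xiphella} is supported by II: its derived state 'present' occurs in exactly those taxa and in no other taxon (including the outgroup).

II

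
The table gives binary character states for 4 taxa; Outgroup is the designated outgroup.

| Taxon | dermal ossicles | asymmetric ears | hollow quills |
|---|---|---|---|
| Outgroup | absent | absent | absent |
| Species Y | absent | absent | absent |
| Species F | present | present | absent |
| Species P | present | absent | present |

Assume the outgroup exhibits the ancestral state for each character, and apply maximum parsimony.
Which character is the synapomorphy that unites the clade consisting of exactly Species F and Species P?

The outgroup has state 'absent' for every character, so 'present' is the derived state throughout.
dermal ossicles: derived state 'present' in Species F and Species P only — synapomorphy for {Species F, Species P}.
asymmetric ears (derived state 'present') is unique to Species F (autapomorphy; uninformative for grouping).
hollow quills: derived state 'present' in Species P only — an autapomorphy, so it tells us nothing about relationships among taxa.
Most parsimonious ingroup topology: ((Species P,Species F),Species Y).
The clade {Species F, Species P} is supported by dermal ossicles: its derived state 'present' occurs in exactly those taxa and in no other taxon (including the outgroup).

dermal ossicles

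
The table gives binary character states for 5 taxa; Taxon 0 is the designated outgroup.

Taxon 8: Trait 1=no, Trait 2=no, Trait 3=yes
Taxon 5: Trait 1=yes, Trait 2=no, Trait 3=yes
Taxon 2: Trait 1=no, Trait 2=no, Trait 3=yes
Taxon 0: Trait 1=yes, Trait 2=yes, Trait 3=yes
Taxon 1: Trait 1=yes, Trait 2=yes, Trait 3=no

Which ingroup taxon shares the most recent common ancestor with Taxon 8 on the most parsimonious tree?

The outgroup has state 'yes' for every character, so 'no' is the derived state throughout.
Trait 1: derived state 'no' in Taxon 2 and Taxon 8 only — synapomorphy for {Taxon 2, Taxon 8}.
Trait 2 (derived state 'no') is shared by Taxon 2, Taxon 5, and Taxon 8 — a synapomorphy uniting that clade.
Trait 3: derived state 'no' in Taxon 1 only — an autapomorphy, so it tells us nothing about relationships among taxa.
Most parsimonious ingroup topology: (((Taxon 8,Taxon 2),Taxon 5),Taxon 1).
Taxon 8 and Taxon 2 form a cherry on this tree, so they are sister taxa.

Taxon 2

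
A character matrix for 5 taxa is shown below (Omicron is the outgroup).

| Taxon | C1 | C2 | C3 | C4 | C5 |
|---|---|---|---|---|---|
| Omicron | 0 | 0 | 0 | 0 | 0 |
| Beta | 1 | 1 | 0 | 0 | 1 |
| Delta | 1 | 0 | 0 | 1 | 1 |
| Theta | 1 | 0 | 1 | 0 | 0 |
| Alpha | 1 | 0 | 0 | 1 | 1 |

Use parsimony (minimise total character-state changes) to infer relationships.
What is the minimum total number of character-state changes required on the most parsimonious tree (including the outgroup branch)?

5

The outgroup has state '0' for every character, so '1' is the derived state throughout.
All ingroup taxa share the derived state '1' for C1; it defines the ingroup but does not resolve relationships within it.
C2 (derived state '1') is unique to Beta (autapomorphy; uninformative for grouping).
C3 (derived state '1') is unique to Theta (autapomorphy; uninformative for grouping).
C4: derived state '1' in Alpha and Delta only — synapomorphy for {Alpha, Delta}.
C5 (derived state '1') is shared by Alpha, Beta, and Delta — a synapomorphy uniting that clade.
Most parsimonious ingroup topology: ((Beta,(Delta,Alpha)),Theta).
Changes per character on this tree: C1: 1; C2: 1; C3: 1; C4: 1; C5: 1.
Total = 5.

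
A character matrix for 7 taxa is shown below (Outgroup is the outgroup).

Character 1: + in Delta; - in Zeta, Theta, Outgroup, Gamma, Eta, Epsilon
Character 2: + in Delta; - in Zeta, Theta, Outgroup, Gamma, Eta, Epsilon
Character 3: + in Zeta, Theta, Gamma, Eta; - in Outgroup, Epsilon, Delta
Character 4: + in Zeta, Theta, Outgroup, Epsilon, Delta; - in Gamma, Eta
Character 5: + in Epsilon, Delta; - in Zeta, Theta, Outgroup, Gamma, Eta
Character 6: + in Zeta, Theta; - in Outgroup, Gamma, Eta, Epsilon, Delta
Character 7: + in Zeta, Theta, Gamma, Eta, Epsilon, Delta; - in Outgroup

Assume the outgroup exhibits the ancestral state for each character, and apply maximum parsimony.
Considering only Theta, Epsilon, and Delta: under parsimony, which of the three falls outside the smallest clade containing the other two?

Theta

Character polarity is set by the outgroup: the derived state is whichever differs from the outgroup's state, so for Character 4 the derived state is '-', and for the remaining characters it is '+'.
Character 1 (derived state '+') is unique to Delta (autapomorphy; uninformative for grouping).
Character 2 (derived state '+') is unique to Delta (autapomorphy; uninformative for grouping).
Only Eta, Gamma, Theta, and Zeta show the derived state '+' for Character 3, supporting them as a clade.
Character 4: derived state '-' in Eta and Gamma only — synapomorphy for {Eta, Gamma}.
Only Delta and Epsilon show the derived state '+' for Character 5, supporting them as a clade.
Character 6 (derived state '+') is shared by Theta and Zeta — a synapomorphy uniting that clade.
Character 7 (derived state '+') is shared by all ingroup taxa — unites the whole ingroup.
Most parsimonious ingroup topology: ((Epsilon,Delta),((Theta,Zeta),(Eta,Gamma))).
Delta and Epsilon share a more recent common ancestor with each other than either does with Theta, so Theta is the least closely related of the three.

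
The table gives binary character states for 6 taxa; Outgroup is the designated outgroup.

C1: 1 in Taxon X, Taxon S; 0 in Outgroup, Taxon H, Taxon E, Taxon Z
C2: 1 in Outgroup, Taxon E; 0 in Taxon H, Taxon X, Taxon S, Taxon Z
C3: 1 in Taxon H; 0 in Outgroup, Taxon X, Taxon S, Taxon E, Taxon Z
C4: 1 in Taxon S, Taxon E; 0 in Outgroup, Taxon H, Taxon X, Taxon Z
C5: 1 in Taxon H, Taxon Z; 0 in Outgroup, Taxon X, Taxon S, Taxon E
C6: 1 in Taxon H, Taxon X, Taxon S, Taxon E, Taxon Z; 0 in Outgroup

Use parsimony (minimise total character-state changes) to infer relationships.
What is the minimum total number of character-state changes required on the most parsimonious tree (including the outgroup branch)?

7

Character polarity is set by the outgroup: the derived state is whichever differs from the outgroup's state, so for C2 the derived state is '0', and for the remaining characters it is '1'.
C1 (derived state '1') is shared by Taxon S and Taxon X — a synapomorphy uniting that clade.
Only Taxon H, Taxon S, Taxon X, and Taxon Z show the derived state '0' for C2, supporting them as a clade.
C3: derived state '1' in Taxon H only — an autapomorphy, so it tells us nothing about relationships among taxa.
C4 (state '1') occurs in Taxon E and Taxon S but conflicts with the nesting implied by the other characters — most parsimoniously interpreted as homoplasy.
C5: derived state '1' in Taxon H and Taxon Z only — synapomorphy for {Taxon H, Taxon Z}.
C6 (derived state '1') is shared by all ingroup taxa — unites the whole ingroup.
Most parsimonious ingroup topology: (((Taxon H,Taxon Z),(Taxon X,Taxon S)),Taxon E).
Changes per character on this tree: C1: 1; C2: 1; C3: 1; C4: 2; C5: 1; C6: 1.
Total = 7.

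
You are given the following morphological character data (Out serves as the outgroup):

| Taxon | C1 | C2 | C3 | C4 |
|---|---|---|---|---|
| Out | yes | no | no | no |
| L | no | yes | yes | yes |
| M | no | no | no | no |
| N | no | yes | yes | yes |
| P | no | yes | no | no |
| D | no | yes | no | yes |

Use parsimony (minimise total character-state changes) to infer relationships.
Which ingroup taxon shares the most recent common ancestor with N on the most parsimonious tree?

L

Character polarity is set by the outgroup: the derived state is whichever differs from the outgroup's state, so for C1 the derived state is 'no', and for the remaining characters it is 'yes'.
All ingroup taxa share the derived state 'no' for C1; it defines the ingroup but does not resolve relationships within it.
C2 (derived state 'yes') is shared by D, L, N, and P — a synapomorphy uniting that clade.
C3: derived state 'yes' in L and N only — synapomorphy for {L, N}.
C4: derived state 'yes' in D, L, and N only — synapomorphy for {D, L, N}.
Most parsimonious ingroup topology: ((((L,N),D),P),M).
N and L form a cherry on this tree, so they are sister taxa.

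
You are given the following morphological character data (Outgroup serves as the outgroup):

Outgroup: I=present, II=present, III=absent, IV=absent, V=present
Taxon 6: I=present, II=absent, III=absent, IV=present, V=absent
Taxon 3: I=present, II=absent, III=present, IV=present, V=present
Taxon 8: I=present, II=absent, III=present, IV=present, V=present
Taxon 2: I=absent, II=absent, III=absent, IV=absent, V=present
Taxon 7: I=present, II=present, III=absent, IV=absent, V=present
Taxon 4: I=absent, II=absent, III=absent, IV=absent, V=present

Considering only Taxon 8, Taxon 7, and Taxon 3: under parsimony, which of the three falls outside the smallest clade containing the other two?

Taxon 7

Character polarity is set by the outgroup: the derived state is whichever differs from the outgroup's state, so for I, II, V the derived state is 'absent', and for the remaining characters it is 'present'.
Only Taxon 2 and Taxon 4 show the derived state 'absent' for I, supporting them as a clade.
II (derived state 'absent') is shared by Taxon 2, Taxon 3, Taxon 4, Taxon 6, and Taxon 8 — a synapomorphy uniting that clade.
Only Taxon 3 and Taxon 8 show the derived state 'present' for III, supporting them as a clade.
Only Taxon 3, Taxon 6, and Taxon 8 show the derived state 'present' for IV, supporting them as a clade.
V (derived state 'absent') is unique to Taxon 6 (autapomorphy; uninformative for grouping).
Most parsimonious ingroup topology: (((Taxon 6,(Taxon 3,Taxon 8)),(Taxon 2,Taxon 4)),Taxon 7).
Taxon 8 and Taxon 3 share a more recent common ancestor with each other than either does with Taxon 7, so Taxon 7 is the least closely related of the three.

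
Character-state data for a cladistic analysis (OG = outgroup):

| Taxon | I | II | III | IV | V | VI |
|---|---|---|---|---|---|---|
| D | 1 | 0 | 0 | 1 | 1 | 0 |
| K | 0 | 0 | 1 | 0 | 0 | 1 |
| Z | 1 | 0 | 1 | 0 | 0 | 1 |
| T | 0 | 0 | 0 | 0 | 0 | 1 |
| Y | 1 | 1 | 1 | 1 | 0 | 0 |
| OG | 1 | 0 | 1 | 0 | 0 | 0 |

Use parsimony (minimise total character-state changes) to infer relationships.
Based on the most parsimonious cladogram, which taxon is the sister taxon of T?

K

Character polarity is set by the outgroup: the derived state is whichever differs from the outgroup's state, so for I, III the derived state is '0', and for the remaining characters it is '1'.
Only K and T show the derived state '0' for I, supporting them as a clade.
II (derived state '1') is unique to Y (autapomorphy; uninformative for grouping).
III (state '0') occurs in D and T but conflicts with the nesting implied by the other characters — most parsimoniously interpreted as homoplasy.
Only D and Y show the derived state '1' for IV, supporting them as a clade.
V (derived state '1') is unique to D (autapomorphy; uninformative for grouping).
VI: derived state '1' in K, T, and Z only — synapomorphy for {K, T, Z}.
Most parsimonious ingroup topology: ((D,Y),((K,T),Z)).
T and K form a cherry on this tree, so they are sister taxa.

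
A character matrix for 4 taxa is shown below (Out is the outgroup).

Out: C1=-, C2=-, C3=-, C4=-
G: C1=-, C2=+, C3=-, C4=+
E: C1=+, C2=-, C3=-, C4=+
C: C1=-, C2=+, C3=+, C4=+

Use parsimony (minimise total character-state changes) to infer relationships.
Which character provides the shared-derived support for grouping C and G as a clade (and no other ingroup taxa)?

C2

The outgroup has state '-' for every character, so '+' is the derived state throughout.
C1: derived state '+' in E only — an autapomorphy, so it tells us nothing about relationships among taxa.
C2 (derived state '+') is shared by C and G — a synapomorphy uniting that clade.
C3: derived state '+' in C only — an autapomorphy, so it tells us nothing about relationships among taxa.
C4 (derived state '+') is shared by all ingroup taxa — unites the whole ingroup.
Most parsimonious ingroup topology: ((G,C),E).
The clade {C, G} is supported by C2: its derived state '+' occurs in exactly those taxa and in no other taxon (including the outgroup).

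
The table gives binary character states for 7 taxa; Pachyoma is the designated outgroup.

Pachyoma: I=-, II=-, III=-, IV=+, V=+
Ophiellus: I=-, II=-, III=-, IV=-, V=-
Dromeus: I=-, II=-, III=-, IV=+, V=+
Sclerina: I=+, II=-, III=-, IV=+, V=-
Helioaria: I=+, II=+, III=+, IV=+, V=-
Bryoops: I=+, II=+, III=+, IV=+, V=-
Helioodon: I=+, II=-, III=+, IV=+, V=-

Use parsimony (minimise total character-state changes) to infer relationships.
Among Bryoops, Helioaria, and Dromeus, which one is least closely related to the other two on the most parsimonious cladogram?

Character polarity is set by the outgroup: the derived state is whichever differs from the outgroup's state, so for IV, V the derived state is '-', and for the remaining characters it is '+'.
Only Bryoops, Helioaria, Helioodon, and Sclerina show the derived state '+' for I, supporting them as a clade.
Only Bryoops and Helioaria show the derived state '+' for II, supporting them as a clade.
III (derived state '+') is shared by Bryoops, Helioaria, and Helioodon — a synapomorphy uniting that clade.
IV: derived state '-' in Ophiellus only — an autapomorphy, so it tells us nothing about relationships among taxa.
V (derived state '-') is shared by Bryoops, Helioaria, Helioodon, Ophiellus, and Sclerina — a synapomorphy uniting that clade.
Most parsimonious ingroup topology: ((Ophiellus,(Sclerina,((Helioaria,Bryoops),Helioodon))),Dromeus).
Helioaria and Bryoops share a more recent common ancestor with each other than either does with Dromeus, so Dromeus is the least closely related of the three.

Dromeus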